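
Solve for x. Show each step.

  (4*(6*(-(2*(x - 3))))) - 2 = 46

Step 1. [(4*(6*(-(2*(x - 3))))) - 2 = 46] add 2: x sits inside (… - 2) ⇒ sub: 4*(6*(-(2*(x - 3)))) = 48.
Step 2. [4*(6*(-(2*(x - 3)))) = 48] 4·(inner) — divide through by 4, so div: 6*(-(2*(x - 3))) = 12.
Step 3. [6*(-(2*(x - 3))) = 12] 6 out front; divide by 6. So div: -(2*(x - 3)) = 2.
Step 4. [-(2*(x - 3)) = 2] flip signs both sides ⇒ neg: 2*(x - 3) = -2.
Step 5. [2*(x - 3) = -2] LHS = 2·(…); ÷2 both sides ⇒ div: x - 3 = -1.
Step 6. [x - 3 = -1] -3 is outermost — add 3 both sides ⇒ sub: x = 2.

Answer: x ∈ {2}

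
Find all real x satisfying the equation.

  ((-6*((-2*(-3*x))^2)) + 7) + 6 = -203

Step 1. [((-6*((-2*(-3*x))^2)) + 7) + 6 = -203] the outer +6 inverts by subtracting 6. So sub: (-6*((-2*(-3*x))^2)) + 7 = -209.
Step 2. [(-6*((-2*(-3*x))^2)) + 7 = -209] 7 comes off first (subtract 7) ⇒ sub: -6*((-2*(-3*x))^2) = -216.
Step 3. [-6*((-2*(-3*x))^2) = -216] -6 out front; divide by -6, so div: (-2*(-3*x))^2 = 36.
Step 4. [(-2*(-3*x))^2 = 36] 36 ≥ 0, LHS is (·)² — take ±√ ⇒ sqrt: -2*(-3*x) = 6 or -6.
Step 5. [-2*(-3*x) = 6 or -6] -2·(inner) — divide through by -2 ⇒ div: -3*x = -3 or 3.
Step 6. [-3*x = -3 or 3] -3 out front; divide by -3. So div: x = 1 or -1.

Answer: x ∈ {-1, 1}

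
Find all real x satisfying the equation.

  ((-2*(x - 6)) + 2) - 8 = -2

Step 1. [((-2*(x - 6)) + 2) - 8 = -2] peel the -8: add 8 from each side ⇒ sub: (-2*(x - 6)) + 2 = 6.
Step 2. [(-2*(x - 6)) + 2 = 6] common factor -2 (LHS and 6) — divide through, so factor: (x - 6) - 1 = -3.
Step 3. [(x - 6) - 1 = -3] add 1: x sits inside (… - 1). So sub: x - 6 = -2.
Step 4. [x - 6 = -2] the outer -6 inverts by adding 6 ⇒ sub: x = 4.

Answer: x ∈ {4}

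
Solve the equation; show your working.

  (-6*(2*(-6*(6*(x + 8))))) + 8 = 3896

Step 1. [(-6*(2*(-6*(6*(x + 8))))) + 8 = 3896] subtract 8: x sits inside (… + 8) ⇒ sub: -6*(2*(-6*(6*(x + 8)))) = 3888.
Step 2. [-6*(2*(-6*(6*(x + 8)))) = 3888] -6·(inner) — divide through by -6, so div: 2*(-6*(6*(x + 8))) = -648.
Step 3. [2*(-6*(6*(x + 8))) = -648] LHS = 2·(…); ÷2 both sides. So div: -6*(6*(x + 8)) = -324.
Step 4. [-6*(6*(x + 8)) = -324] -6 out front; divide by -6. So div: 6*(x + 8) = 54.
Step 5. [6*(x + 8) = 54] 6 out front; divide by 6 ⇒ div: x + 8 = 9.
Step 6. [x + 8 = 9] peel the +8: subtract 8 from each side ⇒ sub: x = 1.

Answer: x ∈ {1}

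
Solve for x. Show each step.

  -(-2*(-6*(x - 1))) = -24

Step 1. [-(-2*(-6*(x - 1))) = -24] LHS negated; negate both sides ⇒ neg: -2*(-6*(x - 1)) = 24.
Step 2. [-2*(-6*(x - 1)) = 24] -2 out front; divide by -2. So div: -6*(x - 1) = -12.
Step 3. [-6*(x - 1) = -12] LHS = -6·(…); ÷-6 both sides ⇒ div: x - 1 = 2.
Step 4. [x - 1 = 2] peel the -1: add 1 from each side, so sub: x = 3.

Answer: x ∈ {3}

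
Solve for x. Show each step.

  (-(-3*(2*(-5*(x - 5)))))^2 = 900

Step 1. [(-(-3*(2*(-5*(x - 5)))))^2 = 900] √ both sides: 900 ≥ 0 gives two branches ⇒ sqrt: -(-3*(2*(-5*(x - 5)))) = 30 or -30.
Step 2. [-(-3*(2*(-5*(x - 5)))) = 30 or -30] LHS negated; negate both sides, so neg: -3*(2*(-5*(x - 5))) = -30 or 30.
Step 3. [-3*(2*(-5*(x - 5))) = -30 or 30] LHS = -3·(…); ÷-3 both sides. So div: 2*(-5*(x - 5)) = 10 or -10.
Step 4. [2*(-5*(x - 5)) = 10 or -10] leading coefficient 2: divide by 2, so div: -5*(x - 5) = 5 or -5.
Step 5. [-5*(x - 5) = 5 or -5] leading coefficient -5: divide by -5 ⇒ div: x - 5 = -1 or 1.
Step 6. [x - 5 = -1 or 1] -5 is outermost — add 5 both sides. So sub: x = 4 or 6.

Answer: x ∈ {4, 6}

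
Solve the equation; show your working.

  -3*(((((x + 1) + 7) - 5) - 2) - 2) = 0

Step 1. [-3*(((((x + 1) + 7) - 5) - 2) - 2) = 0] LHS = -3·(…); ÷-3 both sides ⇒ div: ((((x + 1) + 7) - 5) - 2) - 2 = 0.
Step 2. [((((x + 1) + 7) - 5) - 2) - 2 = 0] -2 is outermost — add 2 both sides. So sub: (((x + 1) + 7) - 5) - 2 = 2.
Step 3. [(((x + 1) + 7) - 5) - 2 = 2] the outer -2 inverts by adding 2, so sub: ((x + 1) + 7) - 5 = 4.
Step 4. [((x + 1) + 7) - 5 = 4] peel the -5: add 5 from each side. So sub: (x + 1) + 7 = 9.
Step 5. [(x + 1) + 7 = 9] 7 comes off first (subtract 7), so sub: x + 1 = 2.
Step 6. [x + 1 = 2] subtract 1: x sits inside (… + 1). So sub: x = 1.

Answer: x ∈ {1}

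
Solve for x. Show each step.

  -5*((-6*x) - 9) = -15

Step 1. [-5*((-6*x) - 9) = -15] -5·(inner) — divide through by -5. So div: (-6*x) - 9 = 3.
Step 2. [(-6*x) - 9 = 3] add 9: x sits inside (… - 9), so sub: -6*x = 12.
Step 3. [-6*x = 12] LHS = -6·(…); ÷-6 both sides, so div: x = -2.

Answer: x ∈ {-2}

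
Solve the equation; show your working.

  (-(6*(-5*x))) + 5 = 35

Step 1. [(-(6*(-5*x))) + 5 = 35] 5 comes off first (subtract 5). So sub: -(6*(-5*x)) = 30.
Step 2. [-(6*(-5*x)) = 30] leading − — multiply by −1. So neg: 6*(-5*x) = -30.
Step 3. [6*(-5*x) = -30] 6 out front; divide by 6 ⇒ div: -5*x = -5.
Step 4. [-5*x = -5] -5·(inner) — divide through by -5 ⇒ div: x = 1.

Answer: x ∈ {1}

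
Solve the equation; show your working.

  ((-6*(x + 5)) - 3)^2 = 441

Step 1. [((-6*(x + 5)) - 3)^2 = 441] LHS squared, RHS 441 ≥ 0: apply √ (±), so sqrt: (-6*(x + 5)) - 3 = 21 or -21.
Step 2. [(-6*(x + 5)) - 3 = 21 or -21] add 3: x sits inside (… - 3) ⇒ sub: -6*(x + 5) = 24 or -18.
Step 3. [-6*(x + 5) = 24 or -18] leading coefficient -6: divide by -6, so div: x + 5 = -4 or 3.
Step 4. [x + 5 = -4 or 3] +5 is outermost — subtract 5 both sides. So sub: x = -9 or -2.

Answer: x ∈ {-9, -2}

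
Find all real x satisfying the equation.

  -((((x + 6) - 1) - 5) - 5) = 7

Step 1. [-((((x + 6) - 1) - 5) - 5) = 7] LHS negated; negate both sides. So neg: (((x + 6) - 1) - 5) - 5 = -7.
Step 2. [(((x + 6) - 1) - 5) - 5 = -7] 5 comes off first (add 5). So sub: ((x + 6) - 1) - 5 = -2.
Step 3. [((x + 6) - 1) - 5 = -2] 5 comes off first (add 5), so sub: (x + 6) - 1 = 3.
Step 4. [(x + 6) - 1 = 3] the outer -1 inverts by adding 1. So sub: x + 6 = 4.
Step 5. [x + 6 = 4] subtract 6: x sits inside (… + 6), so sub: x = -2.

Answer: x ∈ {-2}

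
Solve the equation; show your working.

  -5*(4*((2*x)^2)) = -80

Step 1. [-5*(4*((2*x)^2)) = -80] divide by the outer -5. So div: 4*((2*x)^2) = 16.
Step 2. [4*((2*x)^2) = 16] 4·(inner) — divide through by 4. So div: (2*x)^2 = 4.
Step 3. [(2*x)^2 = 4] 4 ≥ 0, LHS is (·)² — take ±√. So sqrt: 2*x = 2 or -2.
Step 4. [2*x = 2 or -2] 2 out front; divide by 2 ⇒ div: x = 1 or -1.

Answer: x ∈ {-1, 1}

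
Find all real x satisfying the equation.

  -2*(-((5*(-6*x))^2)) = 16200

Step 1. [-2*(-((5*(-6*x))^2)) = 16200] LHS = -2·(…); ÷-2 both sides, so div: -((5*(-6*x))^2) = -8100.
Step 2. [-((5*(-6*x))^2) = -8100] leading − — multiply by −1 ⇒ neg: (5*(-6*x))^2 = 8100.
Step 3. [(5*(-6*x))^2 = 8100] LHS squared, RHS 8100 ≥ 0: apply √ (±), so sqrt: 5*(-6*x) = 90 or -90.
Step 4. [5*(-6*x) = 90 or -90] leading coefficient 5: divide by 5. So div: -6*x = 18 or -18.
Step 5. [-6*x = 18 or -18] leading coefficient -6: divide by -6, so div: x = -3 or 3.

Answer: x ∈ {-3, 3}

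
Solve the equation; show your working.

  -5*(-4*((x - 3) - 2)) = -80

Step 1. [-5*(-4*((x - 3) - 2)) = -80] -5·(inner) — divide through by -5. So div: -4*((x - 3) - 2) = 16.
Step 2. [-4*((x - 3) - 2) = 16] -4·(inner) — divide through by -4. So div: (x - 3) - 2 = -4.
Step 3. [(x - 3) - 2 = -4] add 2: x sits inside (… - 2). So sub: x - 3 = -2.
Step 4. [x - 3 = -2] the outer -3 inverts by adding 3 ⇒ sub: x = 1.

Answer: x ∈ {1}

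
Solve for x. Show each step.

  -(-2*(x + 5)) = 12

Step 1. [-(-2*(x + 5)) = 12] flip signs both sides, so neg: -2*(x + 5) = -12.
Step 2. [-2*(x + 5) = -12] LHS = -2·(…); ÷-2 both sides ⇒ div: x + 5 = 6.
Step 3. [x + 5 = 6] the outer +5 inverts by subtracting 5, so sub: x = 1.

Answer: x ∈ {1}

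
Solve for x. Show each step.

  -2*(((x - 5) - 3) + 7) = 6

Step 1. [-2*(((x - 5) - 3) + 7) = 6] leading coefficient -2: divide by -2 ⇒ div: ((x - 5) - 3) + 7 = -3.
Step 2. [((x - 5) - 3) + 7 = -3] +7 is outermost — subtract 7 both sides ⇒ sub: (x - 5) - 3 = -10.
Step 3. [(x - 5) - 3 = -10] -3 is outermost — add 3 both sides, so sub: x - 5 = -7.
Step 4. [x - 5 = -7] -5 is outermost — add 5 both sides. So sub: x = -2.

Answer: x ∈ {-2}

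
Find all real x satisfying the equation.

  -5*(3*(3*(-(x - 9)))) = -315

Step 1. [-5*(3*(3*(-(x - 9)))) = -315] divide by the outer -5 ⇒ div: 3*(3*(-(x - 9))) = 63.
Step 2. [3*(3*(-(x - 9))) = 63] divide by the outer 3 ⇒ div: 3*(-(x - 9)) = 21.
Step 3. [3*(-(x - 9)) = 21] leading coefficient 3: divide by 3, so div: -(x - 9) = 7.
Step 4. [-(x - 9) = 7] flip signs both sides. So neg: x - 9 = -7.
Step 5. [x - 9 = -7] the outer -9 inverts by adding 9 ⇒ sub: x = 2.

Answer: x ∈ {2}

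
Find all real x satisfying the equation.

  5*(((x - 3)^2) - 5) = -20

Step 1. [5*(((x - 3)^2) - 5) = -20] leading coefficient 5: divide by 5. So div: ((x - 3)^2) - 5 = -4.
Step 2. [((x - 3)^2) - 5 = -4] add 5: x sits inside (… - 5), so sub: (x - 3)^2 = 1.
Step 3. [(x - 3)^2 = 1] LHS squared, RHS 1 ≥ 0: apply √ (±) ⇒ sqrt: x - 3 = 1 or -1.
Step 4. [x - 3 = 1 or -1] -3 is outermost — add 3 both sides. So sub: x = 4 or 2.

Answer: x ∈ {2, 4}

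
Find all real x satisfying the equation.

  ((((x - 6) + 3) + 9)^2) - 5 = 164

Step 1. [((((x - 6) + 3) + 9)^2) - 5 = 164] add 5: x sits inside (… - 5). So sub: (((x - 6) + 3) + 9)^2 = 169.
Step 2. [(((x - 6) + 3) + 9)^2 = 169] √ both sides: 169 ≥ 0 gives two branches, so sqrt: ((x - 6) + 3) + 9 = 13 or -13.
Step 3. [((x - 6) + 3) + 9 = 13 or -13] the outer +9 inverts by subtracting 9, so sub: (x - 6) + 3 = 4 or -22.
Step 4. [(x - 6) + 3 = 4 or -22] +3 is outermost — subtract 3 both sides. So sub: x - 6 = 1 or -25.
Step 5. [x - 6 = 1 or -25] -6 is outermost — add 6 both sides ⇒ sub: x = 7 or -19.

Answer: x ∈ {-19, 7}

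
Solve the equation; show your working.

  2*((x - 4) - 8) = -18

Step 1. [2*((x - 4) - 8) = -18] 2 out front; divide by 2 ⇒ div: (x - 4) - 8 = -9.
Step 2. [(x - 4) - 8 = -9] -8 is outermost — add 8 both sides ⇒ sub: x - 4 = -1.
Step 3. [x - 4 = -1] peel the -4: add 4 from each side. So sub: x = 3.

Answer: x ∈ {3}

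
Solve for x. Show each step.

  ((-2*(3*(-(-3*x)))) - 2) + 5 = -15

Step 1. [((-2*(3*(-(-3*x)))) - 2) + 5 = -15] subtract 5: x sits inside (… + 5), so sub: (-2*(3*(-(-3*x)))) - 2 = -20.
Step 2. [(-2*(3*(-(-3*x)))) - 2 = -20] common factor -2 (LHS and -20) — divide through ⇒ factor: (3*(-(-3*x))) + 1 = 10.
Step 3. [(3*(-(-3*x))) + 1 = 10] +1 is outermost — subtract 1 both sides, so sub: 3*(-(-3*x)) = 9.
Step 4. [3*(-(-3*x)) = 9] 3 out front; divide by 3, so div: -(-3*x) = 3.
Step 5. [-(-3*x) = 3] flip signs both sides, so neg: -3*x = -3.
Step 6. [-3*x = -3] LHS = -3·(…); ÷-3 both sides. So div: x = 1.

Answer: x ∈ {1}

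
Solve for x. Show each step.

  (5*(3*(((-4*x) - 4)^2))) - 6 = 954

Step 1. [(5*(3*(((-4*x) - 4)^2))) - 6 = 954] the outer -6 inverts by adding 6, so sub: 5*(3*(((-4*x) - 4)^2)) = 960.
Step 2. [5*(3*(((-4*x) - 4)^2)) = 960] divide by the outer 5, so div: 3*(((-4*x) - 4)^2) = 192.
Step 3. [3*(((-4*x) - 4)^2) = 192] divide by the outer 3. So div: ((-4*x) - 4)^2 = 64.
Step 4. [((-4*x) - 4)^2 = 64] 64 ≥ 0, LHS is (·)² — take ±√, so sqrt: (-4*x) - 4 = 8 or -8.
Step 5. [(-4*x) - 4 = 8 or -8] -4 | LHS and -4 | 8 or -8: pull -4 out ⇒ factor: x + 1 = -2 or 2.
Step 6. [x + 1 = -2 or 2] +1 is outermost — subtract 1 both sides ⇒ sub: x = -3 or 1.

Answer: x ∈ {-3, 1}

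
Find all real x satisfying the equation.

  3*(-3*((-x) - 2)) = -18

Step 1. [3*(-3*((-x) - 2)) = -18] 3 out front; divide by 3 ⇒ div: -3*((-x) - 2) = -6.
Step 2. [-3*((-x) - 2) = -6] -3 out front; divide by -3 ⇒ div: (-x) - 2 = 2.
Step 3. [(-x) - 2 = 2] the outer -2 inverts by adding 2 ⇒ sub: -x = 4.
Step 4. [-x = 4] leading − — multiply by −1. So neg: x = -4.

Answer: x ∈ {-4}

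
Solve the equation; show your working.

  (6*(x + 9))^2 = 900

Step 1. [(6*(x + 9))^2 = 900] 900 ≥ 0, LHS is (·)² — take ±√ ⇒ sqrt: 6*(x + 9) = 30 or -30.
Step 2. [6*(x + 9) = 30 or -30] 6 out front; divide by 6 ⇒ div: x + 9 = 5 or -5.
Step 3. [x + 9 = 5 or -5] the outer +9 inverts by subtracting 9, so sub: x = -4 or -14.

Answer: x ∈ {-14, -4}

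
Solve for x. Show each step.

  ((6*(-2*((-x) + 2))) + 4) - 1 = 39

Step 1. [((6*(-2*((-x) + 2))) + 4) - 1 = 39] the outer -1 inverts by adding 1 ⇒ sub: (6*(-2*((-x) + 2))) + 4 = 40.
Step 2. [(6*(-2*((-x) + 2))) + 4 = 40] subtract 4: x sits inside (… + 4) ⇒ sub: 6*(-2*((-x) + 2)) = 36.
Step 3. [6*(-2*((-x) + 2)) = 36] LHS = 6·(…); ÷6 both sides. So div: -2*((-x) + 2) = 6.
Step 4. [-2*((-x) + 2) = 6] LHS = -2·(…); ÷-2 both sides ⇒ div: (-x) + 2 = -3.
Step 5. [(-x) + 2 = -3] peel the +2: subtract 2 from each side. So sub: -x = -5.
Step 6. [-x = -5] LHS negated; negate both sides ⇒ neg: x = 5.

Answer: x ∈ {5}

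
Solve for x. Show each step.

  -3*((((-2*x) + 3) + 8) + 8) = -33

Step 1. [-3*((((-2*x) + 3) + 8) + 8) = -33] divide by the outer -3. So div: (((-2*x) + 3) + 8) + 8 = 11.
Step 2. [(((-2*x) + 3) + 8) + 8 = 11] peel the +8: subtract 8 from each side, so sub: ((-2*x) + 3) + 8 = 3.
Step 3. [((-2*x) + 3) + 8 = 3] 8 comes off first (subtract 8). So sub: (-2*x) + 3 = -5.
Step 4. [(-2*x) + 3 = -5] +3 is outermost — subtract 3 both sides. So sub: -2*x = -8.
Step 5. [-2*x = -8] divide by the outer -2. So div: x = 4.

Answer: x ∈ {4}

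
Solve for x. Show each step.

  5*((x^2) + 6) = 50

Step 1. [5*((x^2) + 6) = 50] LHS = 5·(…); ÷5 both sides ⇒ div: (x^2) + 6 = 10.
Step 2. [(x^2) + 6 = 10] peel the +6: subtract 6 from each side. So sub: x^2 = 4.
Step 3. [x^2 = 4] √ both sides: 4 ≥ 0 gives two branches ⇒ sqrt: x = 2 or -2.

Answer: x ∈ {-2, 2}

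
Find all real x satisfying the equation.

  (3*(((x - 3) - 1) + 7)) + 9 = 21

Step 1. [(3*(((x - 3) - 1) + 7)) + 9 = 21] +9 is outermost — subtract 9 both sides ⇒ sub: 3*(((x - 3) - 1) + 7) = 12.
Step 2. [3*(((x - 3) - 1) + 7) = 12] LHS = 3·(…); ÷3 both sides ⇒ div: ((x - 3) - 1) + 7 = 4.
Step 3. [((x - 3) - 1) + 7 = 4] 7 comes off first (subtract 7) ⇒ sub: (x - 3) - 1 = -3.
Step 4. [(x - 3) - 1 = -3] peel the -1: add 1 from each side ⇒ sub: x - 3 = -2.
Step 5. [x - 3 = -2] the outer -3 inverts by adding 3. So sub: x = 1.

Answer: x ∈ {1}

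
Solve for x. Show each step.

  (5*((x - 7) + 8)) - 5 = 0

Step 1. [(5*((x - 7) + 8)) - 5 = 0] peel the -5: add 5 from each side ⇒ sub: 5*((x - 7) + 8) = 5.
Step 2. [5*((x - 7) + 8) = 5] 5·(inner) — divide through by 5 ⇒ div: (x - 7) + 8 = 1.
Step 3. [(x - 7) + 8 = 1] +8 is outermost — subtract 8 both sides ⇒ sub: x - 7 = -7.
Step 4. [x - 7 = -7] add 7: x sits inside (… - 7). So sub: x = 0.

Answer: x ∈ {0}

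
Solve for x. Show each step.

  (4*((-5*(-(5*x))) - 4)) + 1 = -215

Step 1. [(4*((-5*(-(5*x))) - 4)) + 1 = -215] the outer +1 inverts by subtracting 1, so sub: 4*((-5*(-(5*x))) - 4) = -216.
Step 2. [4*((-5*(-(5*x))) - 4) = -216] divide by the outer 4 ⇒ div: (-5*(-(5*x))) - 4 = -54.
Step 3. [(-5*(-(5*x))) - 4 = -54] 4 comes off first (add 4). So sub: -5*(-(5*x)) = -50.
Step 4. [-5*(-(5*x)) = -50] leading coefficient -5: divide by -5 ⇒ div: -(5*x) = 10.
Step 5. [-(5*x) = 10] LHS negated; negate both sides ⇒ neg: 5*x = -10.
Step 6. [5*x = -10] 5·(inner) — divide through by 5. So div: x = -2.

Answer: x ∈ {-2}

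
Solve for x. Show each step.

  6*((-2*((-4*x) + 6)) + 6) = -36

Step 1. [6*((-2*((-4*x) + 6)) + 6) = -36] 6 out front; divide by 6, so div: (-2*((-4*x) + 6)) + 6 = -6.
Step 2. [(-2*((-4*x) + 6)) + 6 = -6] 6 comes off first (subtract 6). So sub: -2*((-4*x) + 6) = -12.
Step 3. [-2*((-4*x) + 6) = -12] leading coefficient -2: divide by -2, so div: (-4*x) + 6 = 6.
Step 4. [(-4*x) + 6 = 6] +6 is outermost — subtract 6 both sides ⇒ sub: -4*x = 0.
Step 5. [-4*x = 0] -4 out front; divide by -4. So div: x = 0.

Answer: x ∈ {0}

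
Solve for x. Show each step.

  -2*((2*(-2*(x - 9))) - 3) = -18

Step 1. [-2*((2*(-2*(x - 9))) - 3) = -18] -2·(inner) — divide through by -2 ⇒ div: (2*(-2*(x - 9))) - 3 = 9.
Step 2. [(2*(-2*(x - 9))) - 3 = 9] peel the -3: add 3 from each side. So sub: 2*(-2*(x - 9)) = 12.
Step 3. [2*(-2*(x - 9)) = 12] 2 out front; divide by 2, so div: -2*(x - 9) = 6.
Step 4. [-2*(x - 9) = 6] LHS = -2·(…); ÷-2 both sides, so div: x - 9 = -3.
Step 5. [x - 9 = -3] -9 is outermost — add 9 both sides, so sub: x = 6.

Answer: x ∈ {6}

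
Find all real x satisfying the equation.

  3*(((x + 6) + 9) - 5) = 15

Step 1. [3*(((x + 6) + 9) - 5) = 15] 3 out front; divide by 3. So div: ((x + 6) + 9) - 5 = 5.
Step 2. [((x + 6) + 9) - 5 = 5] peel the -5: add 5 from each side. So sub: (x + 6) + 9 = 10.
Step 3. [(x + 6) + 9 = 10] subtract 9: x sits inside (… + 9). So sub: x + 6 = 1.
Step 4. [x + 6 = 1] subtract 6: x sits inside (… + 6), so sub: x = -5.

Answer: x ∈ {-5}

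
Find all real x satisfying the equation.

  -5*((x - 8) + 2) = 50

Step 1. [-5*((x - 8) + 2) = 50] -5 out front; divide by -5, so div: (x - 8) + 2 = -10.
Step 2. [(x - 8) + 2 = -10] peel the +2: subtract 2 from each side, so sub: x - 8 = -12.
Step 3. [x - 8 = -12] -8 is outermost — add 8 both sides. So sub: x = -4.

Answer: x ∈ {-4}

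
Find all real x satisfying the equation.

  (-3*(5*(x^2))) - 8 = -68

Step 1. [(-3*(5*(x^2))) - 8 = -68] -8 is outermost — add 8 both sides. So sub: -3*(5*(x^2)) = -60.
Step 2. [-3*(5*(x^2)) = -60] -3·(inner) — divide through by -3 ⇒ div: 5*(x^2) = 20.
Step 3. [5*(x^2) = 20] 5·(inner) — divide through by 5 ⇒ div: x^2 = 4.
Step 4. [x^2 = 4] √ both sides: 4 ≥ 0 gives two branches, so sqrt: x = 2 or -2.

Answer: x ∈ {-2, 2}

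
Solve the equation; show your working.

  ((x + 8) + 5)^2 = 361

Step 1. [((x + 8) + 5)^2 = 361] √ both sides: 361 ≥ 0 gives two branches ⇒ sqrt: (x + 8) + 5 = 19 or -19.
Step 2. [(x + 8) + 5 = 19 or -19] peel the +5: subtract 5 from each side ⇒ sub: x + 8 = 14 or -24.
Step 3. [x + 8 = 14 or -24] 8 comes off first (subtract 8), so sub: x = 6 or -32.

Answer: x ∈ {-32, 6}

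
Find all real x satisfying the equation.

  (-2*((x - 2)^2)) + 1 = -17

Step 1. [(-2*((x - 2)^2)) + 1 = -17] peel the +1: subtract 1 from each side, so sub: -2*((x - 2)^2) = -18.
Step 2. [-2*((x - 2)^2) = -18] -2 out front; divide by -2 ⇒ div: (x - 2)^2 = 9.
Step 3. [(x - 2)^2 = 9] 9 ≥ 0, LHS is (·)² — take ±√. So sqrt: x - 2 = 3 or -3.
Step 4. [x - 2 = 3 or -3] 2 comes off first (add 2), so sub: x = 5 or -1.

Answer: x ∈ {-1, 5}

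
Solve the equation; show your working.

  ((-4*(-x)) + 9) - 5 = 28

Step 1. [((-4*(-x)) + 9) - 5 = 28] the outer -5 inverts by adding 5 ⇒ sub: (-4*(-x)) + 9 = 33.
Step 2. [(-4*(-x)) + 9 = 33] peel the +9: subtract 9 from each side, so sub: -4*(-x) = 24.
Step 3. [-4*(-x) = 24] leading coefficient -4: divide by -4 ⇒ div: -x = -6.
Step 4. [-x = -6] LHS negated; negate both sides ⇒ neg: x = 6.

Answer: x ∈ {6}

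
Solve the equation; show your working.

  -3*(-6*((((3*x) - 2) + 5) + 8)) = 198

Step 1. [-3*(-6*((((3*x) - 2) + 5) + 8)) = 198] -3 out front; divide by -3. So div: -6*((((3*x) - 2) + 5) + 8) = -66.
Step 2. [-6*((((3*x) - 2) + 5) + 8) = -66] LHS = -6·(…); ÷-6 both sides. So div: (((3*x) - 2) + 5) + 8 = 11.
Step 3. [(((3*x) - 2) + 5) + 8 = 11] the outer +8 inverts by subtracting 8, so sub: ((3*x) - 2) + 5 = 3.
Step 4. [((3*x) - 2) + 5 = 3] subtract 5: x sits inside (… + 5) ⇒ sub: (3*x) - 2 = -2.
Step 5. [(3*x) - 2 = -2] 2 comes off first (add 2). So sub: 3*x = 0.
Step 6. [3*x = 0] 3 out front; divide by 3 ⇒ div: x = 0.

Answer: x ∈ {0}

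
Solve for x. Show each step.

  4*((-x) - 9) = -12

Step 1. [4*((-x) - 9) = -12] leading coefficient 4: divide by 4, so div: (-x) - 9 = -3.
Step 2. [(-x) - 9 = -3] peel the -9: add 9 from each side ⇒ sub: -x = 6.
Step 3. [-x = 6] LHS negated; negate both sides. So neg: x = -6.

Answer: x ∈ {-6}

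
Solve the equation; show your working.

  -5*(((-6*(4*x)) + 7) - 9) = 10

Step 1. [-5*(((-6*(4*x)) + 7) - 9) = 10] leading coefficient -5: divide by -5. So div: ((-6*(4*x)) + 7) - 9 = -2.
Step 2. [((-6*(4*x)) + 7) - 9 = -2] peel the -9: add 9 from each side. So sub: (-6*(4*x)) + 7 = 7.
Step 3. [(-6*(4*x)) + 7 = 7] peel the +7: subtract 7 from each side, so sub: -6*(4*x) = 0.
Step 4. [-6*(4*x) = 0] divide by the outer -6, so div: 4*x = 0.
Step 5. [4*x = 0] 4 out front; divide by 4. So div: x = 0.

Answer: x ∈ {0}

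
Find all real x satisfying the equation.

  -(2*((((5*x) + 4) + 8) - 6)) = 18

Step 1. [-(2*((((5*x) + 4) + 8) - 6)) = 18] leading − — multiply by −1, so neg: 2*((((5*x) + 4) + 8) - 6) = -18.
Step 2. [2*((((5*x) + 4) + 8) - 6) = -18] divide by the outer 2, so div: (((5*x) + 4) + 8) - 6 = -9.
Step 3. [(((5*x) + 4) + 8) - 6 = -9] add 6: x sits inside (… - 6) ⇒ sub: ((5*x) + 4) + 8 = -3.
Step 4. [((5*x) + 4) + 8 = -3] the outer +8 inverts by subtracting 8 ⇒ sub: (5*x) + 4 = -11.
Step 5. [(5*x) + 4 = -11] peel the +4: subtract 4 from each side, so sub: 5*x = -15.
Step 6. [5*x = -15] 5·(inner) — divide through by 5. So div: x = -3.

Answer: x ∈ {-3}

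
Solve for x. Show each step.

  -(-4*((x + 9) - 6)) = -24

Step 1. [-(-4*((x + 9) - 6)) = -24] leading − — multiply by −1 ⇒ neg: -4*((x + 9) - 6) = 24.
Step 2. [-4*((x + 9) - 6) = 24] leading coefficient -4: divide by -4 ⇒ div: (x + 9) - 6 = -6.
Step 3. [(x + 9) - 6 = -6] -6 is outermost — add 6 both sides. So sub: x + 9 = 0.
Step 4. [x + 9 = 0] the outer +9 inverts by subtracting 9, so sub: x = -9.

Answer: x ∈ {-9}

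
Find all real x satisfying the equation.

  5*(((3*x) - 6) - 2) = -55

Step 1. [5*(((3*x) - 6) - 2) = -55] 5 out front; divide by 5. So div: ((3*x) - 6) - 2 = -11.
Step 2. [((3*x) - 6) - 2 = -11] peel the -2: add 2 from each side. So sub: (3*x) - 6 = -9.
Step 3. [(3*x) - 6 = -9] 3 | LHS and 3 | -9: pull 3 out. So factor: x - 2 = -3.
Step 4. [x - 2 = -3] the outer -2 inverts by adding 2 ⇒ sub: x = -1.

Answer: x ∈ {-1}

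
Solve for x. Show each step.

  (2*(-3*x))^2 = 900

Step 1. [(2*(-3*x))^2 = 900] √ both sides: 900 ≥ 0 gives two branches. So sqrt: 2*(-3*x) = 30 or -30.
Step 2. [2*(-3*x) = 30 or -30] 2 out front; divide by 2 ⇒ div: -3*x = 15 or -15.
Step 3. [-3*x = 15 or -15] -3 out front; divide by -3 ⇒ div: x = -5 or 5.

Answer: x ∈ {-5, 5}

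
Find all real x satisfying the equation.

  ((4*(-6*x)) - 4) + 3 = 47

Step 1. [((4*(-6*x)) - 4) + 3 = 47] the outer +3 inverts by subtracting 3, so sub: (4*(-6*x)) - 4 = 44.
Step 2. [(4*(-6*x)) - 4 = 44] 4 | LHS and 4 | 44: pull 4 out ⇒ factor: (-6*x) - 1 = 11.
Step 3. [(-6*x) - 1 = 11] -1 is outermost — add 1 both sides. So sub: -6*x = 12.
Step 4. [-6*x = 12] LHS = -6·(…); ÷-6 both sides. So div: x = -2.

Answer: x ∈ {-2}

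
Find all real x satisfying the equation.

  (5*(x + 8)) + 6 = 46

Step 1. [(5*(x + 8)) + 6 = 46] peel the +6: subtract 6 from each side ⇒ sub: 5*(x + 8) = 40.
Step 2. [5*(x + 8) = 40] 5 out front; divide by 5. So div: x + 8 = 8.
Step 3. [x + 8 = 8] the outer +8 inverts by subtracting 8 ⇒ sub: x = 0.

Answer: x ∈ {0}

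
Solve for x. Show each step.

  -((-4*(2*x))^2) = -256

Step 1. [-((-4*(2*x))^2) = -256] LHS negated; negate both sides ⇒ neg: (-4*(2*x))^2 = 256.
Step 2. [(-4*(2*x))^2 = 256] √ both sides: 256 ≥ 0 gives two branches ⇒ sqrt: -4*(2*x) = 16 or -16.
Step 3. [-4*(2*x) = 16 or -16] LHS = -4·(…); ÷-4 both sides ⇒ div: 2*x = -4 or 4.
Step 4. [2*x = -4 or 4] divide by the outer 2 ⇒ div: x = -2 or 2.

Answer: x ∈ {-2, 2}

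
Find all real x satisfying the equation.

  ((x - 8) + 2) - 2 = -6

Step 1. [((x - 8) + 2) - 2 = -6] peel the -2: add 2 from each side, so sub: (x - 8) + 2 = -4.
Step 2. [(x - 8) + 2 = -4] peel the +2: subtract 2 from each side. So sub: x - 8 = -6.
Step 3. [x - 8 = -6] peel the -8: add 8 from each side ⇒ sub: x = 2.

Answer: x ∈ {2}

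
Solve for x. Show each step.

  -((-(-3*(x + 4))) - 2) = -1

Step 1. [-((-(-3*(x + 4))) - 2) = -1] leading − — multiply by −1, so neg: (-(-3*(x + 4))) - 2 = 1.
Step 2. [(-(-3*(x + 4))) - 2 = 1] -2 is outermost — add 2 both sides. So sub: -(-3*(x + 4)) = 3.
Step 3. [-(-3*(x + 4)) = 3] LHS negated; negate both sides. So neg: -3*(x + 4) = -3.
Step 4. [-3*(x + 4) = -3] -3·(inner) — divide through by -3, so div: x + 4 = 1.
Step 5. [x + 4 = 1] subtract 4: x sits inside (… + 4) ⇒ sub: x = -3.

Answer: x ∈ {-3}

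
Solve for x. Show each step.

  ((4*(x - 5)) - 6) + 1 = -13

Step 1. [((4*(x - 5)) - 6) + 1 = -13] 1 comes off first (subtract 1), so sub: (4*(x - 5)) - 6 = -14.
Step 2. [(4*(x - 5)) - 6 = -14] peel the -6: add 6 from each side ⇒ sub: 4*(x - 5) = -8.
Step 3. [4*(x - 5) = -8] divide by the outer 4 ⇒ div: x - 5 = -2.
Step 4. [x - 5 = -2] 5 comes off first (add 5). So sub: x = 3.

Answer: x ∈ {3}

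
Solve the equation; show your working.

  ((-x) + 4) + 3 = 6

Step 1. [((-x) + 4) + 3 = 6] subtract 3: x sits inside (… + 3). So sub: (-x) + 4 = 3.
Step 2. [(-x) + 4 = 3] subtract 4: x sits inside (… + 4) ⇒ sub: -x = -1.
Step 3. [-x = -1] flip signs both sides. So neg: x = 1.

Answer: x ∈ {1}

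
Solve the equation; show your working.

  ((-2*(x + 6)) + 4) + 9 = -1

Step 1. [((-2*(x + 6)) + 4) + 9 = -1] 9 comes off first (subtract 9), so sub: (-2*(x + 6)) + 4 = -10.
Step 2. [(-2*(x + 6)) + 4 = -10] common factor -2 (LHS and -10) — divide through. So factor: (x + 6) - 2 = 5.
Step 3. [(x + 6) - 2 = 5] 2 comes off first (add 2). So sub: x + 6 = 7.
Step 4. [x + 6 = 7] peel the +6: subtract 6 from each side, so sub: x = 1.

Answer: x ∈ {1}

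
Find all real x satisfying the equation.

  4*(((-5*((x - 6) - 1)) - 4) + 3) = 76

Step 1. [4*(((-5*((x - 6) - 1)) - 4) + 3) = 76] 4 out front; divide by 4. So div: ((-5*((x - 6) - 1)) - 4) + 3 = 19.
Step 2. [((-5*((x - 6) - 1)) - 4) + 3 = 19] 3 comes off first (subtract 3). So sub: (-5*((x - 6) - 1)) - 4 = 16.
Step 3. [(-5*((x - 6) - 1)) - 4 = 16] add 4: x sits inside (… - 4). So sub: -5*((x - 6) - 1) = 20.
Step 4. [-5*((x - 6) - 1) = 20] leading coefficient -5: divide by -5. So div: (x - 6) - 1 = -4.
Step 5. [(x - 6) - 1 = -4] -1 is outermost — add 1 both sides ⇒ sub: x - 6 = -3.
Step 6. [x - 6 = -3] peel the -6: add 6 from each side, so sub: x = 3.

Answer: x ∈ {3}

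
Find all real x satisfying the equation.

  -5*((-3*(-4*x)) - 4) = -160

Step 1. [-5*((-3*(-4*x)) - 4) = -160] -5 out front; divide by -5 ⇒ div: (-3*(-4*x)) - 4 = 32.
Step 2. [(-3*(-4*x)) - 4 = 32] -4 is outermost — add 4 both sides. So sub: -3*(-4*x) = 36.
Step 3. [-3*(-4*x) = 36] divide by the outer -3 ⇒ div: -4*x = -12.
Step 4. [-4*x = -12] leading coefficient -4: divide by -4, so div: x = 3.

Answer: x ∈ {3}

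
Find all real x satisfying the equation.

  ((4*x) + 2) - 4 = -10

Step 1. [((4*x) + 2) - 4 = -10] -4 is outermost — add 4 both sides, so sub: (4*x) + 2 = -6.
Step 2. [(4*x) + 2 = -6] +2 is outermost — subtract 2 both sides. So sub: 4*x = -8.
Step 3. [4*x = -8] 4 out front; divide by 4. So div: x = -2.

Answer: x ∈ {-2}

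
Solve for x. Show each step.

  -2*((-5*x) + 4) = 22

Step 1. [-2*((-5*x) + 4) = 22] divide by the outer -2 ⇒ div: (-5*x) + 4 = -11.
Step 2. [(-5*x) + 4 = -11] subtract 4: x sits inside (… + 4) ⇒ sub: -5*x = -15.
Step 3. [-5*x = -15] LHS = -5·(…); ÷-5 both sides ⇒ div: x = 3.

Answer: x ∈ {3}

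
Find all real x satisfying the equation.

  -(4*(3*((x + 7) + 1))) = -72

Step 1. [-(4*(3*((x + 7) + 1))) = -72] leading − — multiply by −1, so neg: 4*(3*((x + 7) + 1)) = 72.
Step 2. [4*(3*((x + 7) + 1)) = 72] divide by the outer 4, so div: 3*((x + 7) + 1) = 18.
Step 3. [3*((x + 7) + 1) = 18] divide by the outer 3 ⇒ div: (x + 7) + 1 = 6.
Step 4. [(x + 7) + 1 = 6] 1 comes off first (subtract 1), so sub: x + 7 = 5.
Step 5. [x + 7 = 5] peel the +7: subtract 7 from each side ⇒ sub: x = -2.

Answer: x ∈ {-2}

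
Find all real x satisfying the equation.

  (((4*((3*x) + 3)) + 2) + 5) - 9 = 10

Step 1. [(((4*((3*x) + 3)) + 2) + 5) - 9 = 10] the outer -9 inverts by adding 9. So sub: ((4*((3*x) + 3)) + 2) + 5 = 19.
Step 2. [((4*((3*x) + 3)) + 2) + 5 = 19] peel the +5: subtract 5 from each side, so sub: (4*((3*x) + 3)) + 2 = 14.
Step 3. [(4*((3*x) + 3)) + 2 = 14] peel the +2: subtract 2 from each side, so sub: 4*((3*x) + 3) = 12.
Step 4. [4*((3*x) + 3) = 12] divide by the outer 4, so div: (3*x) + 3 = 3.
Step 5. [(3*x) + 3 = 3] 3 | LHS and 3 | 3: pull 3 out. So factor: x + 1 = 1.
Step 6. [x + 1 = 1] 1 comes off first (subtract 1), so sub: x = 0.

Answer: x ∈ {0}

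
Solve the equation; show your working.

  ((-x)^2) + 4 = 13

Step 1. [((-x)^2) + 4 = 13] 4 comes off first (subtract 4). So sub: (-x)^2 = 9.
Step 2. [(-x)^2 = 9] LHS squared, RHS 9 ≥ 0: apply √ (±). So sqrt: -x = 3 or -3.
Step 3. [-x = 3 or -3] flip signs both sides ⇒ neg: x = -3 or 3.

Answer: x ∈ {-3, 3}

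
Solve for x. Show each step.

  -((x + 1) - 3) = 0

Step 1. [-((x + 1) - 3) = 0] flip signs both sides ⇒ neg: (x + 1) - 3 = 0.
Step 2. [(x + 1) - 3 = 0] peel the -3: add 3 from each side ⇒ sub: x + 1 = 3.
Step 3. [x + 1 = 3] peel the +1: subtract 1 from each side ⇒ sub: x = 2.

Answer: x ∈ {2}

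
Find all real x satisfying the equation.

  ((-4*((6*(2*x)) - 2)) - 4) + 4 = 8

Step 1. [((-4*((6*(2*x)) - 2)) - 4) + 4 = 8] +4 is outermost — subtract 4 both sides ⇒ sub: (-4*((6*(2*x)) - 2)) - 4 = 4.
Step 2. [(-4*((6*(2*x)) - 2)) - 4 = 4] 4 comes off first (add 4) ⇒ sub: -4*((6*(2*x)) - 2) = 8.
Step 3. [-4*((6*(2*x)) - 2) = 8] leading coefficient -4: divide by -4 ⇒ div: (6*(2*x)) - 2 = -2.
Step 4. [(6*(2*x)) - 2 = -2] -2 is outermost — add 2 both sides. So sub: 6*(2*x) = 0.
Step 5. [6*(2*x) = 0] divide by the outer 6. So div: 2*x = 0.
Step 6. [2*x = 0] LHS = 2·(…); ÷2 both sides. So div: x = 0.

Answer: x ∈ {0}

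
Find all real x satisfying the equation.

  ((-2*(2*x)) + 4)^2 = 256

Step 1. [((-2*(2*x)) + 4)^2 = 256] LHS squared, RHS 256 ≥ 0: apply √ (±), so sqrt: (-2*(2*x)) + 4 = 16 or -16.
Step 2. [(-2*(2*x)) + 4 = 16 or -16] subtract 4: x sits inside (… + 4). So sub: -2*(2*x) = 12 or -20.
Step 3. [-2*(2*x) = 12 or -20] LHS = -2·(…); ÷-2 both sides ⇒ div: 2*x = -6 or 10.
Step 4. [2*x = -6 or 10] 2 out front; divide by 2. So div: x = -3 or 5.

Answer: x ∈ {-3, 5}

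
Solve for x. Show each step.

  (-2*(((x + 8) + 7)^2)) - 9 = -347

Step 1. [(-2*(((x + 8) + 7)^2)) - 9 = -347] 9 comes off first (add 9). So sub: -2*(((x + 8) + 7)^2) = -338.
Step 2. [-2*(((x + 8) + 7)^2) = -338] LHS = -2·(…); ÷-2 both sides. So div: ((x + 8) + 7)^2 = 169.
Step 3. [((x + 8) + 7)^2 = 169] LHS squared, RHS 169 ≥ 0: apply √ (±) ⇒ sqrt: (x + 8) + 7 = 13 or -13.
Step 4. [(x + 8) + 7 = 13 or -13] subtract 7: x sits inside (… + 7). So sub: x + 8 = 6 or -20.
Step 5. [x + 8 = 6 or -20] subtract 8: x sits inside (… + 8). So sub: x = -2 or -28.

Answer: x ∈ {-28, -2}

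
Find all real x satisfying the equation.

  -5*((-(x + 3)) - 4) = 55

Step 1. [-5*((-(x + 3)) - 4) = 55] leading coefficient -5: divide by -5. So div: (-(x + 3)) - 4 = -11.
Step 2. [(-(x + 3)) - 4 = -11] peel the -4: add 4 from each side ⇒ sub: -(x + 3) = -7.
Step 3. [-(x + 3) = -7] flip signs both sides, so neg: x + 3 = 7.
Step 4. [x + 3 = 7] +3 is outermost — subtract 3 both sides. So sub: x = 4.

Answer: x ∈ {4}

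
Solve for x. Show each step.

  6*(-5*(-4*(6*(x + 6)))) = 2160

Step 1. [6*(-5*(-4*(6*(x + 6)))) = 2160] leading coefficient 6: divide by 6. So div: -5*(-4*(6*(x + 6))) = 360.
Step 2. [-5*(-4*(6*(x + 6))) = 360] -5·(inner) — divide through by -5 ⇒ div: -4*(6*(x + 6)) = -72.
Step 3. [-4*(6*(x + 6)) = -72] leading coefficient -4: divide by -4. So div: 6*(x + 6) = 18.
Step 4. [6*(x + 6) = 18] 6·(inner) — divide through by 6 ⇒ div: x + 6 = 3.
Step 5. [x + 6 = 3] 6 comes off first (subtract 6) ⇒ sub: x = -3.

Answer: x ∈ {-3}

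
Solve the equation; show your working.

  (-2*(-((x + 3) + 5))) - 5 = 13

Step 1. [(-2*(-((x + 3) + 5))) - 5 = 13] 5 comes off first (add 5). So sub: -2*(-((x + 3) + 5)) = 18.
Step 2. [-2*(-((x + 3) + 5)) = 18] leading coefficient -2: divide by -2 ⇒ div: -((x + 3) + 5) = -9.
Step 3. [-((x + 3) + 5) = -9] LHS negated; negate both sides, so neg: (x + 3) + 5 = 9.
Step 4. [(x + 3) + 5 = 9] subtract 5: x sits inside (… + 5). So sub: x + 3 = 4.
Step 5. [x + 3 = 4] 3 comes off first (subtract 3). So sub: x = 1.

Answer: x ∈ {1}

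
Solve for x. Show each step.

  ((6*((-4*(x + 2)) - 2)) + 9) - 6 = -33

Step 1. [((6*((-4*(x + 2)) - 2)) + 9) - 6 = -33] 6 comes off first (add 6), so sub: (6*((-4*(x + 2)) - 2)) + 9 = -27.
Step 2. [(6*((-4*(x + 2)) - 2)) + 9 = -27] subtract 9: x sits inside (… + 9), so sub: 6*((-4*(x + 2)) - 2) = -36.
Step 3. [6*((-4*(x + 2)) - 2) = -36] leading coefficient 6: divide by 6 ⇒ div: (-4*(x + 2)) - 2 = -6.
Step 4. [(-4*(x + 2)) - 2 = -6] -2 is outermost — add 2 both sides, so sub: -4*(x + 2) = -4.
Step 5. [-4*(x + 2) = -4] LHS = -4·(…); ÷-4 both sides ⇒ div: x + 2 = 1.
Step 6. [x + 2 = 1] +2 is outermost — subtract 2 both sides ⇒ sub: x = -1.

Answer: x ∈ {-1}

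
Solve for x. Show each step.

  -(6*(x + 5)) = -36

Step 1. [-(6*(x + 5)) = -36] LHS negated; negate both sides. So neg: 6*(x + 5) = 36.
Step 2. [6*(x + 5) = 36] 6 out front; divide by 6 ⇒ div: x + 5 = 6.
Step 3. [x + 5 = 6] the outer +5 inverts by subtracting 5, so sub: x = 1.

Answer: x ∈ {1}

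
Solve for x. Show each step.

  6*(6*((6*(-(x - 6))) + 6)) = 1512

Step 1. [6*(6*((6*(-(x - 6))) + 6)) = 1512] 6 out front; divide by 6. So div: 6*((6*(-(x - 6))) + 6) = 252.
Step 2. [6*((6*(-(x - 6))) + 6) = 252] 6·(inner) — divide through by 6 ⇒ div: (6*(-(x - 6))) + 6 = 42.
Step 3. [(6*(-(x - 6))) + 6 = 42] 6 | LHS and 6 | 42: pull 6 out ⇒ factor: (-(x - 6)) + 1 = 7.
Step 4. [(-(x - 6)) + 1 = 7] 1 comes off first (subtract 1). So sub: -(x - 6) = 6.
Step 5. [-(x - 6) = 6] LHS negated; negate both sides. So neg: x - 6 = -6.
Step 6. [x - 6 = -6] peel the -6: add 6 from each side, so sub: x = 0.

Answer: x ∈ {0}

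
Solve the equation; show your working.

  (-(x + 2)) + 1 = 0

Step 1. [(-(x + 2)) + 1 = 0] +1 is outermost — subtract 1 both sides, so sub: -(x + 2) = -1.
Step 2. [-(x + 2) = -1] flip signs both sides, so neg: x + 2 = 1.
Step 3. [x + 2 = 1] +2 is outermost — subtract 2 both sides. So sub: x = -1.

Answer: x ∈ {-1}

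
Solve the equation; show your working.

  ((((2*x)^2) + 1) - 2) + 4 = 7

Step 1. [((((2*x)^2) + 1) - 2) + 4 = 7] peel the +4: subtract 4 from each side. So sub: (((2*x)^2) + 1) - 2 = 3.
Step 2. [(((2*x)^2) + 1) - 2 = 3] peel the -2: add 2 from each side, so sub: ((2*x)^2) + 1 = 5.
Step 3. [((2*x)^2) + 1 = 5] 1 comes off first (subtract 1) ⇒ sub: (2*x)^2 = 4.
Step 4. [(2*x)^2 = 4] 4 ≥ 0, LHS is (·)² — take ±√. So sqrt: 2*x = 2 or -2.
Step 5. [2*x = 2 or -2] 2 out front; divide by 2, so div: x = 1 or -1.

Answer: x ∈ {-1, 1}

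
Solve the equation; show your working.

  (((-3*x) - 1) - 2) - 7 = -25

Step 1. [(((-3*x) - 1) - 2) - 7 = -25] the outer -7 inverts by adding 7. So sub: ((-3*x) - 1) - 2 = -18.
Step 2. [((-3*x) - 1) - 2 = -18] 2 comes off first (add 2) ⇒ sub: (-3*x) - 1 = -16.
Step 3. [(-3*x) - 1 = -16] the outer -1 inverts by adding 1, so sub: -3*x = -15.
Step 4. [-3*x = -15] -3 out front; divide by -3. So div: x = 5.

Answer: x ∈ {5}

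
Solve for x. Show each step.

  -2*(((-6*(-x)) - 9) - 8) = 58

Step 1. [-2*(((-6*(-x)) - 9) - 8) = 58] -2 out front; divide by -2 ⇒ div: ((-6*(-x)) - 9) - 8 = -29.
Step 2. [((-6*(-x)) - 9) - 8 = -29] add 8: x sits inside (… - 8) ⇒ sub: (-6*(-x)) - 9 = -21.
Step 3. [(-6*(-x)) - 9 = -21] peel the -9: add 9 from each side. So sub: -6*(-x) = -12.
Step 4. [-6*(-x) = -12] divide by the outer -6, so div: -x = 2.
Step 5. [-x = 2] LHS negated; negate both sides, so neg: x = -2.

Answer: x ∈ {-2}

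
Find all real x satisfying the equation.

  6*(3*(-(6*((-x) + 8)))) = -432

Step 1. [6*(3*(-(6*((-x) + 8)))) = -432] divide by the outer 6 ⇒ div: 3*(-(6*((-x) + 8))) = -72.
Step 2. [3*(-(6*((-x) + 8))) = -72] LHS = 3·(…); ÷3 both sides. So div: -(6*((-x) + 8)) = -24.
Step 3. [-(6*((-x) + 8)) = -24] leading − — multiply by −1. So neg: 6*((-x) + 8) = 24.
Step 4. [6*((-x) + 8) = 24] 6 out front; divide by 6. So div: (-x) + 8 = 4.
Step 5. [(-x) + 8 = 4] +8 is outermost — subtract 8 both sides ⇒ sub: -x = -4.
Step 6. [-x = -4] flip signs both sides, so neg: x = 4.

Answer: x ∈ {4}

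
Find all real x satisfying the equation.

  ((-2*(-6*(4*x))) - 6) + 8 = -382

Step 1. [((-2*(-6*(4*x))) - 6) + 8 = -382] subtract 8: x sits inside (… + 8), so sub: (-2*(-6*(4*x))) - 6 = -390.
Step 2. [(-2*(-6*(4*x))) - 6 = -390] the outer -6 inverts by adding 6 ⇒ sub: -2*(-6*(4*x)) = -384.
Step 3. [-2*(-6*(4*x)) = -384] -2·(inner) — divide through by -2. So div: -6*(4*x) = 192.
Step 4. [-6*(4*x) = 192] -6·(inner) — divide through by -6 ⇒ div: 4*x = -32.
Step 5. [4*x = -32] divide by the outer 4, so div: x = -8.

Answer: x ∈ {-8}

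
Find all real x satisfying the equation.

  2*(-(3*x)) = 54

Step 1. [2*(-(3*x)) = 54] leading coefficient 2: divide by 2 ⇒ div: -(3*x) = 27.
Step 2. [-(3*x) = 27] leading − — multiply by −1. So neg: 3*x = -27.
Step 3. [3*x = -27] LHS = 3·(…); ÷3 both sides. So div: x = -9.

Answer: x ∈ {-9}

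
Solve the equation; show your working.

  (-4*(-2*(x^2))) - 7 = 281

Step 1. [(-4*(-2*(x^2))) - 7 = 281] -7 is outermost — add 7 both sides. So sub: -4*(-2*(x^2)) = 288.
Step 2. [-4*(-2*(x^2)) = 288] -4·(inner) — divide through by -4 ⇒ div: -2*(x^2) = -72.
Step 3. [-2*(x^2) = -72] divide by the outer -2, so div: x^2 = 36.
Step 4. [x^2 = 36] 36 ≥ 0, LHS is (·)² — take ±√. So sqrt: x = 6 or -6.

Answer: x ∈ {-6, 6}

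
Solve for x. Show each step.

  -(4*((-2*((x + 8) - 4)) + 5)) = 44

Step 1. [-(4*((-2*((x + 8) - 4)) + 5)) = 44] leading − — multiply by −1, so neg: 4*((-2*((x + 8) - 4)) + 5) = -44.
Step 2. [4*((-2*((x + 8) - 4)) + 5) = -44] leading coefficient 4: divide by 4, so div: (-2*((x + 8) - 4)) + 5 = -11.
Step 3. [(-2*((x + 8) - 4)) + 5 = -11] the outer +5 inverts by subtracting 5. So sub: -2*((x + 8) - 4) = -16.
Step 4. [-2*((x + 8) - 4) = -16] -2·(inner) — divide through by -2 ⇒ div: (x + 8) - 4 = 8.
Step 5. [(x + 8) - 4 = 8] add 4: x sits inside (… - 4). So sub: x + 8 = 12.
Step 6. [x + 8 = 12] 8 comes off first (subtract 8) ⇒ sub: x = 4.

Answer: x ∈ {4}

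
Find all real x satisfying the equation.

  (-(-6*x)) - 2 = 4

Step 1. [(-(-6*x)) - 2 = 4] 2 comes off first (add 2). So sub: -(-6*x) = 6.
Step 2. [-(-6*x) = 6] flip signs both sides, so neg: -6*x = -6.
Step 3. [-6*x = -6] leading coefficient -6: divide by -6. So div: x = 1.

Answer: x ∈ {1}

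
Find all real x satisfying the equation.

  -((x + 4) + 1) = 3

Step 1. [-((x + 4) + 1) = 3] LHS negated; negate both sides ⇒ neg: (x + 4) + 1 = -3.
Step 2. [(x + 4) + 1 = -3] the outer +1 inverts by subtracting 1. So sub: x + 4 = -4.
Step 3. [x + 4 = -4] 4 comes off first (subtract 4). So sub: x = -8.

Answer: x ∈ {-8}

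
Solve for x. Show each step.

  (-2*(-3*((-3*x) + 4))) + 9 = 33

Step 1. [(-2*(-3*((-3*x) + 4))) + 9 = 33] +9 is outermost — subtract 9 both sides ⇒ sub: -2*(-3*((-3*x) + 4)) = 24.
Step 2. [-2*(-3*((-3*x) + 4)) = 24] -2·(inner) — divide through by -2 ⇒ div: -3*((-3*x) + 4) = -12.
Step 3. [-3*((-3*x) + 4) = -12] -3 out front; divide by -3. So div: (-3*x) + 4 = 4.
Step 4. [(-3*x) + 4 = 4] subtract 4: x sits inside (… + 4) ⇒ sub: -3*x = 0.
Step 5. [-3*x = 0] divide by the outer -3. So div: x = 0.

Answer: x ∈ {0}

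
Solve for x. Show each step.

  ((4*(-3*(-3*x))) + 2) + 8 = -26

Step 1. [((4*(-3*(-3*x))) + 2) + 8 = -26] 8 comes off first (subtract 8). So sub: (4*(-3*(-3*x))) + 2 = -34.
Step 2. [(4*(-3*(-3*x))) + 2 = -34] subtract 2: x sits inside (… + 2), so sub: 4*(-3*(-3*x)) = -36.
Step 3. [4*(-3*(-3*x)) = -36] 4 out front; divide by 4. So div: -3*(-3*x) = -9.
Step 4. [-3*(-3*x) = -9] -3 out front; divide by -3 ⇒ div: -3*x = 3.
Step 5. [-3*x = 3] -3 out front; divide by -3. So div: x = -1.

Answer: x ∈ {-1}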